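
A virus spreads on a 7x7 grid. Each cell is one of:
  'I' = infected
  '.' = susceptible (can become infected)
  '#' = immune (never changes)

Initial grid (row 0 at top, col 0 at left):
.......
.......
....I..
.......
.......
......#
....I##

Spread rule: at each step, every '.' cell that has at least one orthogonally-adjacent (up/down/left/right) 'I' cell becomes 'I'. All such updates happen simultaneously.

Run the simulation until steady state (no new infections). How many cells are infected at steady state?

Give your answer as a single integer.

Step 0 (initial): 2 infected
Step 1: +6 new -> 8 infected
Step 2: +11 new -> 19 infected
Step 3: +11 new -> 30 infected
Step 4: +9 new -> 39 infected
Step 5: +5 new -> 44 infected
Step 6: +2 new -> 46 infected
Step 7: +0 new -> 46 infected

Answer: 46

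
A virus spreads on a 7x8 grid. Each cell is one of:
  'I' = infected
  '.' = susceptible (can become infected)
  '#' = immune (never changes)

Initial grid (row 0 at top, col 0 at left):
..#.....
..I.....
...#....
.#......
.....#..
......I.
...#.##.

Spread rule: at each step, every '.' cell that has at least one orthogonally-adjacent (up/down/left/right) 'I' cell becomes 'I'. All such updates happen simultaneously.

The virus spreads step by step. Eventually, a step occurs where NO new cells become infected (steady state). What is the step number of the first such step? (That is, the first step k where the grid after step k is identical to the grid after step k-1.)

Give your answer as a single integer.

Answer: 8

Derivation:
Step 0 (initial): 2 infected
Step 1: +6 new -> 8 infected
Step 2: +10 new -> 18 infected
Step 3: +13 new -> 31 infected
Step 4: +9 new -> 40 infected
Step 5: +5 new -> 45 infected
Step 6: +3 new -> 48 infected
Step 7: +1 new -> 49 infected
Step 8: +0 new -> 49 infected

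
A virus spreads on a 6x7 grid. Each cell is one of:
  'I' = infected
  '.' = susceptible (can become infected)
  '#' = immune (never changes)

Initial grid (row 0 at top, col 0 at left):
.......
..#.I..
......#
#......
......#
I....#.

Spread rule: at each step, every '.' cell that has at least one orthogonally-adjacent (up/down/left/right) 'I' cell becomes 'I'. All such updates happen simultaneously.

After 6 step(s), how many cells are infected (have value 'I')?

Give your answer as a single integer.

Answer: 36

Derivation:
Step 0 (initial): 2 infected
Step 1: +6 new -> 8 infected
Step 2: +8 new -> 16 infected
Step 3: +9 new -> 25 infected
Step 4: +7 new -> 32 infected
Step 5: +3 new -> 35 infected
Step 6: +1 new -> 36 infected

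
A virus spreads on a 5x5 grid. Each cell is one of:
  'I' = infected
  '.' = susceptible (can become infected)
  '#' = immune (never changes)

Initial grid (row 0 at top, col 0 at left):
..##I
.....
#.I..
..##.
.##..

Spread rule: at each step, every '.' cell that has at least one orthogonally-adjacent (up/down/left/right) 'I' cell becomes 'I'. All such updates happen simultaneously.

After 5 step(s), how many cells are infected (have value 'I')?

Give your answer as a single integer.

Answer: 18

Derivation:
Step 0 (initial): 2 infected
Step 1: +4 new -> 6 infected
Step 2: +4 new -> 10 infected
Step 3: +4 new -> 14 infected
Step 4: +3 new -> 17 infected
Step 5: +1 new -> 18 infected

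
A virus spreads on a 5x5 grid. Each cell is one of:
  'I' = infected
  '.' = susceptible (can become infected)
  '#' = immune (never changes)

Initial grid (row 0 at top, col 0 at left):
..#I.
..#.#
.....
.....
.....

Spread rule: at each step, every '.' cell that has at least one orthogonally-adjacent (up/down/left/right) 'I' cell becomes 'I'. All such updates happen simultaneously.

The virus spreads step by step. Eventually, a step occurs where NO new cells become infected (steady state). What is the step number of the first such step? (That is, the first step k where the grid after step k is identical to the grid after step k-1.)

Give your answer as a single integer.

Step 0 (initial): 1 infected
Step 1: +2 new -> 3 infected
Step 2: +1 new -> 4 infected
Step 3: +3 new -> 7 infected
Step 4: +4 new -> 11 infected
Step 5: +5 new -> 16 infected
Step 6: +4 new -> 20 infected
Step 7: +2 new -> 22 infected
Step 8: +0 new -> 22 infected

Answer: 8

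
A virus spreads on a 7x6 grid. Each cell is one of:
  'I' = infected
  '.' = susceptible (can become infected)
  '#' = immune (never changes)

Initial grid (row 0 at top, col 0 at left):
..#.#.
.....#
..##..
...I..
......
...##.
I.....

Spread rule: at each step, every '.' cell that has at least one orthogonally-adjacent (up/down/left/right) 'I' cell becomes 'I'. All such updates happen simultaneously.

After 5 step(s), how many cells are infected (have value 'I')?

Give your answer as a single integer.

Step 0 (initial): 2 infected
Step 1: +5 new -> 7 infected
Step 2: +8 new -> 15 infected
Step 3: +8 new -> 23 infected
Step 4: +5 new -> 28 infected
Step 5: +5 new -> 33 infected

Answer: 33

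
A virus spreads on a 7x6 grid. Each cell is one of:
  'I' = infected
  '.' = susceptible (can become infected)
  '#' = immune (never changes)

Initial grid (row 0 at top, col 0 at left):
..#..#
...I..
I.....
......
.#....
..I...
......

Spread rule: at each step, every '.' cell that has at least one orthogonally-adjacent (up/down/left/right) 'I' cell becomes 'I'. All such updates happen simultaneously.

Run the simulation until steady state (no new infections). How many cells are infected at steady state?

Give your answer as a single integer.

Answer: 39

Derivation:
Step 0 (initial): 3 infected
Step 1: +11 new -> 14 infected
Step 2: +15 new -> 29 infected
Step 3: +7 new -> 36 infected
Step 4: +3 new -> 39 infected
Step 5: +0 new -> 39 infected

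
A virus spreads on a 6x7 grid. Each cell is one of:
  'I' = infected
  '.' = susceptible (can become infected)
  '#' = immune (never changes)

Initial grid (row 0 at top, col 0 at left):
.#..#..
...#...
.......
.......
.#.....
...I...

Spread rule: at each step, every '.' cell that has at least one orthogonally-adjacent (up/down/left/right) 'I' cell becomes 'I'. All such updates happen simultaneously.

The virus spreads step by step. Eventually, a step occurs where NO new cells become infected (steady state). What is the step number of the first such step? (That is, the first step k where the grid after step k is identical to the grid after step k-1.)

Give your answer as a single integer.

Answer: 9

Derivation:
Step 0 (initial): 1 infected
Step 1: +3 new -> 4 infected
Step 2: +5 new -> 9 infected
Step 3: +6 new -> 15 infected
Step 4: +6 new -> 21 infected
Step 5: +6 new -> 27 infected
Step 6: +5 new -> 32 infected
Step 7: +4 new -> 36 infected
Step 8: +2 new -> 38 infected
Step 9: +0 new -> 38 infected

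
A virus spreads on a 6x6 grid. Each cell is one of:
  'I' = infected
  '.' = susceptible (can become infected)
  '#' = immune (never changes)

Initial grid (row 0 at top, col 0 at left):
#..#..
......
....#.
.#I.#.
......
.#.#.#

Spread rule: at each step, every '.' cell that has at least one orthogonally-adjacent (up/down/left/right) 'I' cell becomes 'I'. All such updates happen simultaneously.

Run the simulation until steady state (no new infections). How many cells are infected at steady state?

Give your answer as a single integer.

Step 0 (initial): 1 infected
Step 1: +3 new -> 4 infected
Step 2: +6 new -> 10 infected
Step 3: +6 new -> 16 infected
Step 4: +7 new -> 23 infected
Step 5: +3 new -> 26 infected
Step 6: +2 new -> 28 infected
Step 7: +0 new -> 28 infected

Answer: 28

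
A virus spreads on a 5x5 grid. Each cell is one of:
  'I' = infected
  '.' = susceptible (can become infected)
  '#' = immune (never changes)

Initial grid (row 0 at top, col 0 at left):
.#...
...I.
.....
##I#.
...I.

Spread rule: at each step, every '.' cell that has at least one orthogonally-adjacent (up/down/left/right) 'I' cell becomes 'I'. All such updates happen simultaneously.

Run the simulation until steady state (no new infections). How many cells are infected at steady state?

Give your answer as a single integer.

Answer: 21

Derivation:
Step 0 (initial): 3 infected
Step 1: +7 new -> 10 infected
Step 2: +7 new -> 17 infected
Step 3: +3 new -> 20 infected
Step 4: +1 new -> 21 infected
Step 5: +0 new -> 21 infected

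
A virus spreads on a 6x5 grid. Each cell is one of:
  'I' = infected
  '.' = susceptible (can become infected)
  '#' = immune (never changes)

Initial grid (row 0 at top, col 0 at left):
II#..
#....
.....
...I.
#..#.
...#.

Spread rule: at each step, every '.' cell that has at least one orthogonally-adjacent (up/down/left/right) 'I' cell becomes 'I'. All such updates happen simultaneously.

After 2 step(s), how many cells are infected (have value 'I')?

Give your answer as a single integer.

Answer: 15

Derivation:
Step 0 (initial): 3 infected
Step 1: +4 new -> 7 infected
Step 2: +8 new -> 15 infected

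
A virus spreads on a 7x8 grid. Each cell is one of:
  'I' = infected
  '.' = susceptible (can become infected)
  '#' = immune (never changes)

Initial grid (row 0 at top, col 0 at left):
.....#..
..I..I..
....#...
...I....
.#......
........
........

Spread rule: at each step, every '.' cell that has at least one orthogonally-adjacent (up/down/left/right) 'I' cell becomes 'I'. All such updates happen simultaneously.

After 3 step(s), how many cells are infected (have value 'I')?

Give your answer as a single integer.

Answer: 37

Derivation:
Step 0 (initial): 3 infected
Step 1: +11 new -> 14 infected
Step 2: +13 new -> 27 infected
Step 3: +10 new -> 37 infected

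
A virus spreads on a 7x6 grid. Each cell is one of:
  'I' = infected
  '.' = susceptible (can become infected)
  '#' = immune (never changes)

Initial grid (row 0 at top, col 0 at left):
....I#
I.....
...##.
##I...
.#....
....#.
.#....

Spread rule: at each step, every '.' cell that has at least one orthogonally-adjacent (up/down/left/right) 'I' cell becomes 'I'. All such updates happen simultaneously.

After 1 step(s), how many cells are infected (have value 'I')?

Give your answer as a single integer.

Step 0 (initial): 3 infected
Step 1: +8 new -> 11 infected

Answer: 11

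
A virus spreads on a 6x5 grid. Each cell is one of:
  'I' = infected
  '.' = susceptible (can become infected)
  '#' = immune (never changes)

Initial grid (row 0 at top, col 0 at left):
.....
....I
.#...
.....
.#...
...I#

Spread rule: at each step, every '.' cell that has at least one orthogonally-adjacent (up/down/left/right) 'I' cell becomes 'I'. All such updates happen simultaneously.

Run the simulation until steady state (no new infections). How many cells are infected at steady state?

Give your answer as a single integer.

Answer: 27

Derivation:
Step 0 (initial): 2 infected
Step 1: +5 new -> 7 infected
Step 2: +8 new -> 15 infected
Step 3: +5 new -> 20 infected
Step 4: +4 new -> 24 infected
Step 5: +3 new -> 27 infected
Step 6: +0 new -> 27 infected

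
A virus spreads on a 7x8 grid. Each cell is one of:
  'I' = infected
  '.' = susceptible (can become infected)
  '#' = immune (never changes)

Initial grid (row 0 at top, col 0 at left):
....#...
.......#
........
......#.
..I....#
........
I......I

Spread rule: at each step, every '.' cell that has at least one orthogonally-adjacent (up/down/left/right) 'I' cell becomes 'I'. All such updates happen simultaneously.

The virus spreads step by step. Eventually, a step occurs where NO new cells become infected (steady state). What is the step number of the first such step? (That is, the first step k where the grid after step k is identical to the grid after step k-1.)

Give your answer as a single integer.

Step 0 (initial): 3 infected
Step 1: +8 new -> 11 infected
Step 2: +10 new -> 21 infected
Step 3: +11 new -> 32 infected
Step 4: +6 new -> 38 infected
Step 5: +5 new -> 43 infected
Step 6: +3 new -> 46 infected
Step 7: +3 new -> 49 infected
Step 8: +2 new -> 51 infected
Step 9: +1 new -> 52 infected
Step 10: +0 new -> 52 infected

Answer: 10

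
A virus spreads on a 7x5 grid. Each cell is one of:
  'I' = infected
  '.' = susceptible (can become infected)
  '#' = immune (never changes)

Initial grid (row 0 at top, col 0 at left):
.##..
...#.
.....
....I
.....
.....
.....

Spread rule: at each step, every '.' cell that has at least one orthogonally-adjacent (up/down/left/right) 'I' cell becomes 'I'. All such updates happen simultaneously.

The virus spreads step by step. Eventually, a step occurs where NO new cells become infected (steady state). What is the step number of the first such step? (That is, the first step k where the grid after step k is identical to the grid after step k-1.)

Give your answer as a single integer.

Step 0 (initial): 1 infected
Step 1: +3 new -> 4 infected
Step 2: +5 new -> 9 infected
Step 3: +6 new -> 15 infected
Step 4: +7 new -> 22 infected
Step 5: +5 new -> 27 infected
Step 6: +3 new -> 30 infected
Step 7: +2 new -> 32 infected
Step 8: +0 new -> 32 infected

Answer: 8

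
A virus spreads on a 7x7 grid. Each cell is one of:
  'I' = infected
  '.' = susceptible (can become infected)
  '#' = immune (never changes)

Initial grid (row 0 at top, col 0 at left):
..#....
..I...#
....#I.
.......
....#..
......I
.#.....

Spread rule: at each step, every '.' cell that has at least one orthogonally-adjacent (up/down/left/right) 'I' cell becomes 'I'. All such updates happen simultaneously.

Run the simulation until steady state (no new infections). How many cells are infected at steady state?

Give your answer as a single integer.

Answer: 44

Derivation:
Step 0 (initial): 3 infected
Step 1: +9 new -> 12 infected
Step 2: +13 new -> 25 infected
Step 3: +9 new -> 34 infected
Step 4: +5 new -> 39 infected
Step 5: +3 new -> 42 infected
Step 6: +1 new -> 43 infected
Step 7: +1 new -> 44 infected
Step 8: +0 new -> 44 infected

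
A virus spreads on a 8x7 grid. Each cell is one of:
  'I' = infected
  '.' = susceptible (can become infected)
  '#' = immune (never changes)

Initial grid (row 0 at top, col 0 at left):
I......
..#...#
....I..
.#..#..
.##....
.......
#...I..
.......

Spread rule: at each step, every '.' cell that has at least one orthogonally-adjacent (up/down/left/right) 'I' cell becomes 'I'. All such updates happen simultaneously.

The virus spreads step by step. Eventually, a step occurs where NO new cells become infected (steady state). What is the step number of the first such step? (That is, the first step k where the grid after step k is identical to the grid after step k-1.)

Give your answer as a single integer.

Step 0 (initial): 3 infected
Step 1: +9 new -> 12 infected
Step 2: +17 new -> 29 infected
Step 3: +13 new -> 42 infected
Step 4: +5 new -> 47 infected
Step 5: +2 new -> 49 infected
Step 6: +0 new -> 49 infected

Answer: 6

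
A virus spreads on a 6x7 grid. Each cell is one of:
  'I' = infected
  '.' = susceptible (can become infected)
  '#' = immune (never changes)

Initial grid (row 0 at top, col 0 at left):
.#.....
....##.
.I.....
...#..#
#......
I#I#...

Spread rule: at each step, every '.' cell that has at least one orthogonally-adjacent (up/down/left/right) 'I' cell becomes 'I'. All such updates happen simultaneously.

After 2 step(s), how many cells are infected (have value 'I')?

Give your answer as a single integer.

Step 0 (initial): 3 infected
Step 1: +5 new -> 8 infected
Step 2: +7 new -> 15 infected

Answer: 15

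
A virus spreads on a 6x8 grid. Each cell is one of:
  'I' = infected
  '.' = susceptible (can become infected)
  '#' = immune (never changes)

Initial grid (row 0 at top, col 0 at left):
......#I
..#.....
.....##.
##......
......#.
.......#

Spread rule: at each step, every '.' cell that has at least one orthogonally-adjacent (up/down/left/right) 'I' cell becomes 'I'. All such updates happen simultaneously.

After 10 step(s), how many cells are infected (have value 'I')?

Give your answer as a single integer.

Answer: 37

Derivation:
Step 0 (initial): 1 infected
Step 1: +1 new -> 2 infected
Step 2: +2 new -> 4 infected
Step 3: +2 new -> 6 infected
Step 4: +4 new -> 10 infected
Step 5: +4 new -> 14 infected
Step 6: +4 new -> 18 infected
Step 7: +5 new -> 23 infected
Step 8: +6 new -> 29 infected
Step 9: +5 new -> 34 infected
Step 10: +3 new -> 37 infected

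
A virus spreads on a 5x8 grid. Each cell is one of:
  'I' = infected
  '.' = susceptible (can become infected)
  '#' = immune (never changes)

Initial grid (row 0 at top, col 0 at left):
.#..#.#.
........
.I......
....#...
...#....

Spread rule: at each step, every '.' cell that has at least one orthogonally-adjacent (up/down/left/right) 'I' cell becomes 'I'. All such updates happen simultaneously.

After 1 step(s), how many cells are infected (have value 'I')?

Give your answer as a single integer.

Answer: 5

Derivation:
Step 0 (initial): 1 infected
Step 1: +4 new -> 5 infected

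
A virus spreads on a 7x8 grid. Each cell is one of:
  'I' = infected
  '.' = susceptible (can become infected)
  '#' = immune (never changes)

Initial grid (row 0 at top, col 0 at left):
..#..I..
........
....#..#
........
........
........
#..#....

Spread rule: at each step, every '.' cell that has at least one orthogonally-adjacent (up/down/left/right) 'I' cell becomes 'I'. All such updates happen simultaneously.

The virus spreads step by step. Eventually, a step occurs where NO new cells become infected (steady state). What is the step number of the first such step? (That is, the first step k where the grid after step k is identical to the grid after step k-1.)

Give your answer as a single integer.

Answer: 11

Derivation:
Step 0 (initial): 1 infected
Step 1: +3 new -> 4 infected
Step 2: +5 new -> 9 infected
Step 3: +4 new -> 13 infected
Step 4: +5 new -> 18 infected
Step 5: +7 new -> 25 infected
Step 6: +9 new -> 34 infected
Step 7: +8 new -> 42 infected
Step 8: +4 new -> 46 infected
Step 9: +3 new -> 49 infected
Step 10: +2 new -> 51 infected
Step 11: +0 new -> 51 infected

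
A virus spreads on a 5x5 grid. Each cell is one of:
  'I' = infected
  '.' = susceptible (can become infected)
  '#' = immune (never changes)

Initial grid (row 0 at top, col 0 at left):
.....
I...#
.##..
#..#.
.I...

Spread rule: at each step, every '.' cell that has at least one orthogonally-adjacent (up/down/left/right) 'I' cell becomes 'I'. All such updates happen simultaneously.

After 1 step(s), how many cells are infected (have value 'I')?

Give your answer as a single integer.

Step 0 (initial): 2 infected
Step 1: +6 new -> 8 infected

Answer: 8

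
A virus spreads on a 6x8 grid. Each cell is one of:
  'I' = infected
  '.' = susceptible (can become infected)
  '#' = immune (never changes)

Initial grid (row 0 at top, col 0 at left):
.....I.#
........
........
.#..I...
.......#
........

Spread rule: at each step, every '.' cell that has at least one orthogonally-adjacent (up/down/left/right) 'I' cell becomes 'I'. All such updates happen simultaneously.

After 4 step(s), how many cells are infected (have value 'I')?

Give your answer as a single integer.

Step 0 (initial): 2 infected
Step 1: +7 new -> 9 infected
Step 2: +10 new -> 19 infected
Step 3: +10 new -> 29 infected
Step 4: +7 new -> 36 infected

Answer: 36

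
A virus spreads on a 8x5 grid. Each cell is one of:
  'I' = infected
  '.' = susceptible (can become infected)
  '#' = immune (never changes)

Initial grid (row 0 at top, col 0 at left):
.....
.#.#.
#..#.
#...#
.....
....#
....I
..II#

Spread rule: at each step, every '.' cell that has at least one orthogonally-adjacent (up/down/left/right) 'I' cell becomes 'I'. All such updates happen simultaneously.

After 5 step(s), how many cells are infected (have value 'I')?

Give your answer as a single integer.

Step 0 (initial): 3 infected
Step 1: +3 new -> 6 infected
Step 2: +4 new -> 10 infected
Step 3: +4 new -> 14 infected
Step 4: +5 new -> 19 infected
Step 5: +3 new -> 22 infected

Answer: 22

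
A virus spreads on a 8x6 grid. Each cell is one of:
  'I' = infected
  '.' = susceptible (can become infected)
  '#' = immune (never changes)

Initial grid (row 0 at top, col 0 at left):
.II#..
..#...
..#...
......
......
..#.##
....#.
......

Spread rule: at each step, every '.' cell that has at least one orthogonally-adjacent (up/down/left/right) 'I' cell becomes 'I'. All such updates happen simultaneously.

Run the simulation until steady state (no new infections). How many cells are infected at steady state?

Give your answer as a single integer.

Step 0 (initial): 2 infected
Step 1: +2 new -> 4 infected
Step 2: +2 new -> 6 infected
Step 3: +2 new -> 8 infected
Step 4: +3 new -> 11 infected
Step 5: +4 new -> 15 infected
Step 6: +5 new -> 20 infected
Step 7: +8 new -> 28 infected
Step 8: +6 new -> 34 infected
Step 9: +3 new -> 37 infected
Step 10: +2 new -> 39 infected
Step 11: +1 new -> 40 infected
Step 12: +1 new -> 41 infected
Step 13: +0 new -> 41 infected

Answer: 41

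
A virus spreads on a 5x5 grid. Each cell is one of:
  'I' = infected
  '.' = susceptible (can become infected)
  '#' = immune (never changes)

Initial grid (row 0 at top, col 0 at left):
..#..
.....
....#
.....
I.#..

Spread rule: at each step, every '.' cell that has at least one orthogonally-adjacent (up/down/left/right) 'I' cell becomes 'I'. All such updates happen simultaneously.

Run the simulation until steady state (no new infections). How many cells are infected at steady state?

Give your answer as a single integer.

Step 0 (initial): 1 infected
Step 1: +2 new -> 3 infected
Step 2: +2 new -> 5 infected
Step 3: +3 new -> 8 infected
Step 4: +4 new -> 12 infected
Step 5: +5 new -> 17 infected
Step 6: +2 new -> 19 infected
Step 7: +2 new -> 21 infected
Step 8: +1 new -> 22 infected
Step 9: +0 new -> 22 infected

Answer: 22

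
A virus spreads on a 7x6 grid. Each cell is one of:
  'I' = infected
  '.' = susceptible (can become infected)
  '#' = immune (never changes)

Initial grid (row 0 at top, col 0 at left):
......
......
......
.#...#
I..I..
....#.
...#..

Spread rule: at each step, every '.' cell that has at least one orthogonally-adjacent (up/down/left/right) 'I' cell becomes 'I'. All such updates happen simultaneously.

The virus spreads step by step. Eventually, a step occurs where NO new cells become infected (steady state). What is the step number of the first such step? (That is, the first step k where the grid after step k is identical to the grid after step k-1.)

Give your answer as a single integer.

Step 0 (initial): 2 infected
Step 1: +7 new -> 9 infected
Step 2: +8 new -> 17 infected
Step 3: +8 new -> 25 infected
Step 4: +7 new -> 32 infected
Step 5: +5 new -> 37 infected
Step 6: +1 new -> 38 infected
Step 7: +0 new -> 38 infected

Answer: 7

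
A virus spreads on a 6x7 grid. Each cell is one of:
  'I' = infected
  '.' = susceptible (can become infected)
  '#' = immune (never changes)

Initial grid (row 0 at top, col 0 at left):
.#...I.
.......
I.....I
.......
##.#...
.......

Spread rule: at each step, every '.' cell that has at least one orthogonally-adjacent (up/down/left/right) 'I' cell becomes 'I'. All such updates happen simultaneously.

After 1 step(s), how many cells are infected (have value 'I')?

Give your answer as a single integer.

Step 0 (initial): 3 infected
Step 1: +9 new -> 12 infected

Answer: 12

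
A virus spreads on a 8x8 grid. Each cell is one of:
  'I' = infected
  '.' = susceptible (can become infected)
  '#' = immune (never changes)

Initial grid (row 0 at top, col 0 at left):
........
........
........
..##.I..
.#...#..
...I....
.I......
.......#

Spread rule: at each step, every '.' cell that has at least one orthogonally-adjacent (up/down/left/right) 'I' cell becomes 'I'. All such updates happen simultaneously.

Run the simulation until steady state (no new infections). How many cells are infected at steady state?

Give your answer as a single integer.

Step 0 (initial): 3 infected
Step 1: +11 new -> 14 infected
Step 2: +13 new -> 27 infected
Step 3: +10 new -> 37 infected
Step 4: +9 new -> 46 infected
Step 5: +8 new -> 54 infected
Step 6: +3 new -> 57 infected
Step 7: +2 new -> 59 infected
Step 8: +0 new -> 59 infected

Answer: 59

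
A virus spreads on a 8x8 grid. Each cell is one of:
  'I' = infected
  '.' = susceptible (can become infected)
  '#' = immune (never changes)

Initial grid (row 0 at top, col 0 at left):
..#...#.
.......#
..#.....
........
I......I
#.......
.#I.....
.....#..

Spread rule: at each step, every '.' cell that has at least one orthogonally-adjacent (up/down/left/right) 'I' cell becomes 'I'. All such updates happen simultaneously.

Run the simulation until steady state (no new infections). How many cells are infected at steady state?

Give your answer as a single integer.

Answer: 56

Derivation:
Step 0 (initial): 3 infected
Step 1: +8 new -> 11 infected
Step 2: +13 new -> 24 infected
Step 3: +14 new -> 38 infected
Step 4: +8 new -> 46 infected
Step 5: +5 new -> 51 infected
Step 6: +3 new -> 54 infected
Step 7: +2 new -> 56 infected
Step 8: +0 new -> 56 infected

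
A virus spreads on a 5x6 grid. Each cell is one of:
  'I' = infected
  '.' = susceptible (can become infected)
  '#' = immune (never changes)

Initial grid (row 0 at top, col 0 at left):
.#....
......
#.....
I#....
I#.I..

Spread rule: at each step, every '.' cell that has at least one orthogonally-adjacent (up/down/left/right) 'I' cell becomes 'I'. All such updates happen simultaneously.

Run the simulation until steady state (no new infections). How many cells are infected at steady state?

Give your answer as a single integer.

Step 0 (initial): 3 infected
Step 1: +3 new -> 6 infected
Step 2: +4 new -> 10 infected
Step 3: +4 new -> 14 infected
Step 4: +5 new -> 19 infected
Step 5: +4 new -> 23 infected
Step 6: +2 new -> 25 infected
Step 7: +1 new -> 26 infected
Step 8: +0 new -> 26 infected

Answer: 26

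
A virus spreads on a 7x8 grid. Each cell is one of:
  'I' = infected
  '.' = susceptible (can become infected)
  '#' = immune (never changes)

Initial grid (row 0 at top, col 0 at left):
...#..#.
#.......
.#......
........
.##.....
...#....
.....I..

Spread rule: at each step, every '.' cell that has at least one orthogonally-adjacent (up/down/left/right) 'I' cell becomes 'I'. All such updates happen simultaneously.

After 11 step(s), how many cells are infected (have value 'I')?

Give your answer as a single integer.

Step 0 (initial): 1 infected
Step 1: +3 new -> 4 infected
Step 2: +5 new -> 9 infected
Step 3: +5 new -> 14 infected
Step 4: +7 new -> 21 infected
Step 5: +7 new -> 28 infected
Step 6: +7 new -> 35 infected
Step 7: +6 new -> 41 infected
Step 8: +3 new -> 44 infected
Step 9: +3 new -> 47 infected
Step 10: +1 new -> 48 infected
Step 11: +1 new -> 49 infected

Answer: 49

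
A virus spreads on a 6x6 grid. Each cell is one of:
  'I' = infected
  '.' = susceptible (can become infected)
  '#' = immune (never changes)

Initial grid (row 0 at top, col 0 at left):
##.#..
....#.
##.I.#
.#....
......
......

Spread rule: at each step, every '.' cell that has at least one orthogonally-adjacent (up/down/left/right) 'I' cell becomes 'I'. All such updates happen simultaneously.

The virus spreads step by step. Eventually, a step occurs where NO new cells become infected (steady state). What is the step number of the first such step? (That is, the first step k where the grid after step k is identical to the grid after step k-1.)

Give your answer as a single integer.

Answer: 7

Derivation:
Step 0 (initial): 1 infected
Step 1: +4 new -> 5 infected
Step 2: +4 new -> 9 infected
Step 3: +6 new -> 15 infected
Step 4: +5 new -> 20 infected
Step 5: +3 new -> 23 infected
Step 6: +2 new -> 25 infected
Step 7: +0 new -> 25 infected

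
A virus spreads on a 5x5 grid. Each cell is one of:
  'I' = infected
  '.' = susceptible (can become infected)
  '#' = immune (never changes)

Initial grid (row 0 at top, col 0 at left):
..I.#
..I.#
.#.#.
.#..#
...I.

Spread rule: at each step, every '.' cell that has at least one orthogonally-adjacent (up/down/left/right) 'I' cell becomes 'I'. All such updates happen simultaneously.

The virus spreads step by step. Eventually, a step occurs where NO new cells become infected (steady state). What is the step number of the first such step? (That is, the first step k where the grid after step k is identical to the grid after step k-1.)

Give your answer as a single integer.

Answer: 5

Derivation:
Step 0 (initial): 3 infected
Step 1: +8 new -> 11 infected
Step 2: +4 new -> 15 infected
Step 3: +2 new -> 17 infected
Step 4: +1 new -> 18 infected
Step 5: +0 new -> 18 infected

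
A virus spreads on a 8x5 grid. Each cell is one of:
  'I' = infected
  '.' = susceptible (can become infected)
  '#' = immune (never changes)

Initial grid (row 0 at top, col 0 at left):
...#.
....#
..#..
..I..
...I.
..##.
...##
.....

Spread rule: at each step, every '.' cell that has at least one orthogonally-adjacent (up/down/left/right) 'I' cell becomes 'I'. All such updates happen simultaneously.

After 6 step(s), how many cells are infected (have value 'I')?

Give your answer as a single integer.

Step 0 (initial): 2 infected
Step 1: +4 new -> 6 infected
Step 2: +6 new -> 12 infected
Step 3: +6 new -> 18 infected
Step 4: +5 new -> 23 infected
Step 5: +5 new -> 28 infected
Step 6: +2 new -> 30 infected

Answer: 30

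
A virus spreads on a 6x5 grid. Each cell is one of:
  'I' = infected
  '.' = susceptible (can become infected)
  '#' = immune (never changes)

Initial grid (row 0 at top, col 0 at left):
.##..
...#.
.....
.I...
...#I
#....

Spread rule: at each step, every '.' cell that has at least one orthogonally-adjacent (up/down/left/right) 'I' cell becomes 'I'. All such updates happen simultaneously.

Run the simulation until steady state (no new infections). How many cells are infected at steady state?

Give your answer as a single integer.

Step 0 (initial): 2 infected
Step 1: +6 new -> 8 infected
Step 2: +9 new -> 17 infected
Step 3: +5 new -> 22 infected
Step 4: +2 new -> 24 infected
Step 5: +1 new -> 25 infected
Step 6: +0 new -> 25 infected

Answer: 25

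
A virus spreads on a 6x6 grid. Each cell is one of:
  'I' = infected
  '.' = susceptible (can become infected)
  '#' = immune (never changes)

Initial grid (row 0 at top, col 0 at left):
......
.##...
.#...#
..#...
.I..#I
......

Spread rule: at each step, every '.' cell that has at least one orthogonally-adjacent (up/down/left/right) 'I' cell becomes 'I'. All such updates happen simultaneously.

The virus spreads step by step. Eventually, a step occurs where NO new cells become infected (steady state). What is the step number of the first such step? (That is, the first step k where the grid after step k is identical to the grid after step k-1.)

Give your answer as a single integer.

Answer: 8

Derivation:
Step 0 (initial): 2 infected
Step 1: +6 new -> 8 infected
Step 2: +6 new -> 14 infected
Step 3: +4 new -> 18 infected
Step 4: +3 new -> 21 infected
Step 5: +5 new -> 26 infected
Step 6: +3 new -> 29 infected
Step 7: +1 new -> 30 infected
Step 8: +0 new -> 30 infected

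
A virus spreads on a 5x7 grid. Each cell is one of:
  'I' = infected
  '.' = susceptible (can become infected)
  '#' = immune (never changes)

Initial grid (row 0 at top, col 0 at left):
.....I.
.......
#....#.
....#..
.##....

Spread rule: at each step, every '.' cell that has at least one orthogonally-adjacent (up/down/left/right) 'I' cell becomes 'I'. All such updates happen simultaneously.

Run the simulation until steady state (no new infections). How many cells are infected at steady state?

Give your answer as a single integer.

Step 0 (initial): 1 infected
Step 1: +3 new -> 4 infected
Step 2: +3 new -> 7 infected
Step 3: +4 new -> 11 infected
Step 4: +4 new -> 15 infected
Step 5: +6 new -> 21 infected
Step 6: +5 new -> 26 infected
Step 7: +2 new -> 28 infected
Step 8: +1 new -> 29 infected
Step 9: +1 new -> 30 infected
Step 10: +0 new -> 30 infected

Answer: 30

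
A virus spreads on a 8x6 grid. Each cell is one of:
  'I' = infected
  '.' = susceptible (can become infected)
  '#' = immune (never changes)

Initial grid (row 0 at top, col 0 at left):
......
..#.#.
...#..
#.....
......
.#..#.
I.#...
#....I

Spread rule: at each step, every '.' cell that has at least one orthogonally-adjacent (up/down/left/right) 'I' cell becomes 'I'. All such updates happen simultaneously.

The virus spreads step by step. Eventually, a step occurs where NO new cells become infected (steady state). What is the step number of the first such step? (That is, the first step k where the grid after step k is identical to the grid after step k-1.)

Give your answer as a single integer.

Answer: 11

Derivation:
Step 0 (initial): 2 infected
Step 1: +4 new -> 6 infected
Step 2: +5 new -> 11 infected
Step 3: +4 new -> 15 infected
Step 4: +5 new -> 20 infected
Step 5: +6 new -> 26 infected
Step 6: +6 new -> 32 infected
Step 7: +3 new -> 35 infected
Step 8: +3 new -> 38 infected
Step 9: +1 new -> 39 infected
Step 10: +1 new -> 40 infected
Step 11: +0 new -> 40 infected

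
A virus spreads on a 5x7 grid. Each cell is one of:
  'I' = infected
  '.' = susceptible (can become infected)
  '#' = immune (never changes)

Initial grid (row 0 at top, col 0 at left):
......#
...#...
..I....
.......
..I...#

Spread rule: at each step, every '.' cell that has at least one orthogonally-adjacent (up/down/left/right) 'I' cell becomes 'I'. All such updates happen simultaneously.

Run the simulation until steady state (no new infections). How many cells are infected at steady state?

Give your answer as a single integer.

Step 0 (initial): 2 infected
Step 1: +6 new -> 8 infected
Step 2: +8 new -> 16 infected
Step 3: +8 new -> 24 infected
Step 4: +5 new -> 29 infected
Step 5: +3 new -> 32 infected
Step 6: +0 new -> 32 infected

Answer: 32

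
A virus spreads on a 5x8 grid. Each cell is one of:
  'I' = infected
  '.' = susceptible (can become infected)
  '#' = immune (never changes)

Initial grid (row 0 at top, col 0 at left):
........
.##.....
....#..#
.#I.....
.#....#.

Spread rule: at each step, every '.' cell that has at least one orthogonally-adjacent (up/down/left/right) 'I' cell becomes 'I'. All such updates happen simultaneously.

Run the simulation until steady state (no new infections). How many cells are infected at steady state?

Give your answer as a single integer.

Step 0 (initial): 1 infected
Step 1: +3 new -> 4 infected
Step 2: +4 new -> 8 infected
Step 3: +4 new -> 12 infected
Step 4: +7 new -> 19 infected
Step 5: +7 new -> 26 infected
Step 6: +4 new -> 30 infected
Step 7: +2 new -> 32 infected
Step 8: +1 new -> 33 infected
Step 9: +0 new -> 33 infected

Answer: 33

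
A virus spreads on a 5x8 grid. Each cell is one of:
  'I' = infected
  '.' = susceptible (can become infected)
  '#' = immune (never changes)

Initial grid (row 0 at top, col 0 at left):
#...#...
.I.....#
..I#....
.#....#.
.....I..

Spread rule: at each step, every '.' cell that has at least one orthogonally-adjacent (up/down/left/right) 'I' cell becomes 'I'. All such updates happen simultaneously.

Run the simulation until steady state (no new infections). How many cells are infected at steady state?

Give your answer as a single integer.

Step 0 (initial): 3 infected
Step 1: +8 new -> 11 infected
Step 2: +9 new -> 20 infected
Step 3: +8 new -> 28 infected
Step 4: +4 new -> 32 infected
Step 5: +1 new -> 33 infected
Step 6: +1 new -> 34 infected
Step 7: +0 new -> 34 infected

Answer: 34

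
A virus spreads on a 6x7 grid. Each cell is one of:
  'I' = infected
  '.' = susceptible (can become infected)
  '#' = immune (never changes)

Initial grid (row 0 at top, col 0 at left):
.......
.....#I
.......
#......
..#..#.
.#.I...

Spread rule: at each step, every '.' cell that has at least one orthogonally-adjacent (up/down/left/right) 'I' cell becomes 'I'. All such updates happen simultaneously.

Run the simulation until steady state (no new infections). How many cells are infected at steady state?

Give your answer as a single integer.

Answer: 37

Derivation:
Step 0 (initial): 2 infected
Step 1: +5 new -> 7 infected
Step 2: +6 new -> 13 infected
Step 3: +8 new -> 21 infected
Step 4: +5 new -> 26 infected
Step 5: +4 new -> 30 infected
Step 6: +4 new -> 34 infected
Step 7: +3 new -> 37 infected
Step 8: +0 new -> 37 infected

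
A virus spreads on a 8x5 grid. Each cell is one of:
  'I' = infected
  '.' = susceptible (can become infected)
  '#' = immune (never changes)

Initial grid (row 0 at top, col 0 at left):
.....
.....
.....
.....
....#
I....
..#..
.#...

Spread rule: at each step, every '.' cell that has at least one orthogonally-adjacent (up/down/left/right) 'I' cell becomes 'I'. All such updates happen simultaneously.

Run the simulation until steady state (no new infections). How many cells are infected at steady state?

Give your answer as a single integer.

Answer: 37

Derivation:
Step 0 (initial): 1 infected
Step 1: +3 new -> 4 infected
Step 2: +5 new -> 9 infected
Step 3: +4 new -> 13 infected
Step 4: +6 new -> 19 infected
Step 5: +6 new -> 25 infected
Step 6: +6 new -> 31 infected
Step 7: +3 new -> 34 infected
Step 8: +2 new -> 36 infected
Step 9: +1 new -> 37 infected
Step 10: +0 new -> 37 infected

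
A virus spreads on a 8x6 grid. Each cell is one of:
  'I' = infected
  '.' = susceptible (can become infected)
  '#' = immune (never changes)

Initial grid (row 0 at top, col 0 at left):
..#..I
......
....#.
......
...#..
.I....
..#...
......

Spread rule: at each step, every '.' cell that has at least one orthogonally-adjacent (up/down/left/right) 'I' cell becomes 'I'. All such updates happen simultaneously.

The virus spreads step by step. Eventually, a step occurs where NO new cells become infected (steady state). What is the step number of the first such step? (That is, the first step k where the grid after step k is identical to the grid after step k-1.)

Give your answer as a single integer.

Step 0 (initial): 2 infected
Step 1: +6 new -> 8 infected
Step 2: +9 new -> 17 infected
Step 3: +9 new -> 26 infected
Step 4: +12 new -> 38 infected
Step 5: +4 new -> 42 infected
Step 6: +2 new -> 44 infected
Step 7: +0 new -> 44 infected

Answer: 7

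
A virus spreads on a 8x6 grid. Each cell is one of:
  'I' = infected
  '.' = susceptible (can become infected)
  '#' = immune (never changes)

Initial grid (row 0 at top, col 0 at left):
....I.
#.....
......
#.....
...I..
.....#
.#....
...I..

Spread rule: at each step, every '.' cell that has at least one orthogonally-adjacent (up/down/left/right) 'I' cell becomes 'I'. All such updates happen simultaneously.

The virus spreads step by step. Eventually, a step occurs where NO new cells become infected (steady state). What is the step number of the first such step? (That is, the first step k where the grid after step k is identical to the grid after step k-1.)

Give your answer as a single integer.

Answer: 6

Derivation:
Step 0 (initial): 3 infected
Step 1: +10 new -> 13 infected
Step 2: +15 new -> 28 infected
Step 3: +10 new -> 38 infected
Step 4: +5 new -> 43 infected
Step 5: +1 new -> 44 infected
Step 6: +0 new -> 44 infected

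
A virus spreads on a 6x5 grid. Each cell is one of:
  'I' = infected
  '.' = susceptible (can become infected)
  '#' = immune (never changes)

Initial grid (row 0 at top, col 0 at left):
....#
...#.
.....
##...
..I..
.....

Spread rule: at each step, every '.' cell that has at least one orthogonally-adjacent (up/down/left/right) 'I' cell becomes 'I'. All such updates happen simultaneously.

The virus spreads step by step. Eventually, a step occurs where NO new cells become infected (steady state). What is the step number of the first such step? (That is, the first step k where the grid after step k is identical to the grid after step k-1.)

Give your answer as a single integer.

Answer: 7

Derivation:
Step 0 (initial): 1 infected
Step 1: +4 new -> 5 infected
Step 2: +6 new -> 11 infected
Step 3: +6 new -> 17 infected
Step 4: +4 new -> 21 infected
Step 5: +4 new -> 25 infected
Step 6: +1 new -> 26 infected
Step 7: +0 new -> 26 infected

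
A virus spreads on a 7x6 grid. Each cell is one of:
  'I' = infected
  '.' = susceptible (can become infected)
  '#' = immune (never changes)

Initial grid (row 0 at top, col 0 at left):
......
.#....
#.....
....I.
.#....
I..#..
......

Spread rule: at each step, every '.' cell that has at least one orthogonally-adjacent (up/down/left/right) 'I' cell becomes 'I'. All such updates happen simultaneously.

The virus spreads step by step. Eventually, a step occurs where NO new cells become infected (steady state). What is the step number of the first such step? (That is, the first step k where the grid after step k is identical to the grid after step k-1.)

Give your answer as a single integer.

Answer: 9

Derivation:
Step 0 (initial): 2 infected
Step 1: +7 new -> 9 infected
Step 2: +10 new -> 19 infected
Step 3: +9 new -> 28 infected
Step 4: +6 new -> 34 infected
Step 5: +1 new -> 35 infected
Step 6: +1 new -> 36 infected
Step 7: +1 new -> 37 infected
Step 8: +1 new -> 38 infected
Step 9: +0 new -> 38 infected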